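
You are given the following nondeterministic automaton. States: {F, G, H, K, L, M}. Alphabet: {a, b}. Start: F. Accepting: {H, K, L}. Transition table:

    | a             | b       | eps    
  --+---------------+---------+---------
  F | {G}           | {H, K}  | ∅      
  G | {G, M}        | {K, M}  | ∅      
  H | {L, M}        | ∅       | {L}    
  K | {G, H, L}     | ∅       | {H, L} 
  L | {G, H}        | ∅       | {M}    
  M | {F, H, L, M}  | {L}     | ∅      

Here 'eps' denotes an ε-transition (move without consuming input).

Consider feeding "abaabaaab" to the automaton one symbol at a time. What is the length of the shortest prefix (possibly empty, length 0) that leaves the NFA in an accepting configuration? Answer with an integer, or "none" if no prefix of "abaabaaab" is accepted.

Start in {F}.
Read 'a': {F} → {G}.
Read 'b': {G} → {H, K, L, M}.
None of the earlier sets intersect F, but {H, K, L, M} does.

2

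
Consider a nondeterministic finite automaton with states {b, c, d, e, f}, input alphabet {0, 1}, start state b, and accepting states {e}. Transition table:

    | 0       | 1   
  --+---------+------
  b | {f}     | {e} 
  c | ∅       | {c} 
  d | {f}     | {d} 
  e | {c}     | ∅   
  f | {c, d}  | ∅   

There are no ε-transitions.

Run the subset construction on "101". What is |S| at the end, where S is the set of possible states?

Start in {b}.
Read '1': b→{e}; now {e}.
Read '0': e→{c}; now {c}.
Read '1': c→{c}; now {c}.
That set has 1 state.

1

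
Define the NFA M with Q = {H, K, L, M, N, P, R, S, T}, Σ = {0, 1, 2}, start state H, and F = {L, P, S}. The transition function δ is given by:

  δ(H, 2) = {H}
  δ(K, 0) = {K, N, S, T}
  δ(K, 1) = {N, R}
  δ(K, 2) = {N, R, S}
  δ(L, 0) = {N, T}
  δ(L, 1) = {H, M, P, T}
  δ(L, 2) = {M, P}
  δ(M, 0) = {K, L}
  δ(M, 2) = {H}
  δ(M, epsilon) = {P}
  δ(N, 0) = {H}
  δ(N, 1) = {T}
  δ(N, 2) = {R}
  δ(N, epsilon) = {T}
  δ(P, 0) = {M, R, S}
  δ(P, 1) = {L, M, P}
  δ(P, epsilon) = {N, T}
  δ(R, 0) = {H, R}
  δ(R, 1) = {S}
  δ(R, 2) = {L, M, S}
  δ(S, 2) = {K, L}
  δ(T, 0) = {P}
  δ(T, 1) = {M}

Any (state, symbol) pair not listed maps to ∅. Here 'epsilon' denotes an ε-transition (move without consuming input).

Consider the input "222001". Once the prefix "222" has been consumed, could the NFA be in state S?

No

Start in {H}.
Read '2': H→{H}; now {H}.
Read '2': H→{H}; now {H}.
Read '2': H→{H}; now {H}.
State S is not in {H}.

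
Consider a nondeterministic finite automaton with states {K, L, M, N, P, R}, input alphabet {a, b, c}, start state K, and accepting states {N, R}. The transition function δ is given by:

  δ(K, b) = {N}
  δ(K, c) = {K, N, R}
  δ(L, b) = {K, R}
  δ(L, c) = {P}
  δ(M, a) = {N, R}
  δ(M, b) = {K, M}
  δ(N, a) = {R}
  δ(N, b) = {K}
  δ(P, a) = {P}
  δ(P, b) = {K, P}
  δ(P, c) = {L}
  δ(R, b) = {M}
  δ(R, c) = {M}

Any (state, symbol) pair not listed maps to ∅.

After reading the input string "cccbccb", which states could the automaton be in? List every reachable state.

{K, M, N}

Start in {K}.
Read 'c': {K} → {K, N, R}.
Read 'c': {K, N, R} → {K, M, N, R}.
Read 'c': {K, M, N, R} → {K, M, N, R}.
Read 'b': {K, M, N, R} → {K, M, N}.
Read 'c': {K, M, N} → {K, N, R}.
Read 'c': {K, N, R} → {K, M, N, R}.
Read 'b': {K, M, N, R} → {K, M, N}.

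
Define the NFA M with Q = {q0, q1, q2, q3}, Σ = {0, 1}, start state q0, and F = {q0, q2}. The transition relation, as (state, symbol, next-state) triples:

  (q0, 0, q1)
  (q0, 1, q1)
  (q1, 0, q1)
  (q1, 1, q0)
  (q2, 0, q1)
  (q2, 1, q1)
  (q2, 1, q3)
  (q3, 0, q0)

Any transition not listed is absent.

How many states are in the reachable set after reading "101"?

1

Start in {q0}.
Read '1': q0→{q1}; now {q1}.
Read '0': q1→{q1}; now {q1}.
Read '1': q1→{q0}; now {q0}.
That set has 1 state.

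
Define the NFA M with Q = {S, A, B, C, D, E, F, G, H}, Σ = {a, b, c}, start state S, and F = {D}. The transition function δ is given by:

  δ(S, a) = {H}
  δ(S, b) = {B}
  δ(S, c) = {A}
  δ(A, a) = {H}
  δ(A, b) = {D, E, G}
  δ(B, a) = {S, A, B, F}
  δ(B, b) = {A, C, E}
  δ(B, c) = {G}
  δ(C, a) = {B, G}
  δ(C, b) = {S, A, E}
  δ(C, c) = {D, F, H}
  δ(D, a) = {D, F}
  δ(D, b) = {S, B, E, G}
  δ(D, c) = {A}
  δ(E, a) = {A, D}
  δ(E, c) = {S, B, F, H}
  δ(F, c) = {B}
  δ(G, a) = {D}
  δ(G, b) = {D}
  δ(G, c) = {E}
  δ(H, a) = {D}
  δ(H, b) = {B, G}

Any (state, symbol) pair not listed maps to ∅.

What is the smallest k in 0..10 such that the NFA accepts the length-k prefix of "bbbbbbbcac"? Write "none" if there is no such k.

3

Start in {S}.
Read 'b': S→{B}; now {B}.
Read 'b': B→{A, C, E}; now {A, C, E}.
Read 'b': A→{D, E, G}, C→{S, A, E}, E→∅; now {S, A, D, E, G}.
None of the earlier sets intersect F, but {S, A, D, E, G} does.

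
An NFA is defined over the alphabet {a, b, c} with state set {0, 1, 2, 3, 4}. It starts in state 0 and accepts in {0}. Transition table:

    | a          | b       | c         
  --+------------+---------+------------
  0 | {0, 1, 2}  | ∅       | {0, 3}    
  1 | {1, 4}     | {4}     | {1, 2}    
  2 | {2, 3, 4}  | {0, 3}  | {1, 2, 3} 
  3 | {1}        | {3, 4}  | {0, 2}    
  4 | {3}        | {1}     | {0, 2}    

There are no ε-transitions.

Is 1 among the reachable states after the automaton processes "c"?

No

Start in {0}.
Read 'c': 0→{0, 3}; now {0, 3}.
State 1 is not in {0, 3}.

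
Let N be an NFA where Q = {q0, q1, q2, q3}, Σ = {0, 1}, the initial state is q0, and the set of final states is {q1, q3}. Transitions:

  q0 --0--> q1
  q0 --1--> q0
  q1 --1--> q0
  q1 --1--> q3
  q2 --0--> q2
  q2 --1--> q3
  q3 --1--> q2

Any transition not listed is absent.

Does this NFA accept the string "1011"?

No

Start in {q0}.
Read '1': {q0} → {q0}.
Read '0': {q0} → {q1}.
Read '1': {q1} → {q0, q3}.
Read '1': {q0, q3} → {q0, q2}.
The final set {q0, q2} contains no accepting state.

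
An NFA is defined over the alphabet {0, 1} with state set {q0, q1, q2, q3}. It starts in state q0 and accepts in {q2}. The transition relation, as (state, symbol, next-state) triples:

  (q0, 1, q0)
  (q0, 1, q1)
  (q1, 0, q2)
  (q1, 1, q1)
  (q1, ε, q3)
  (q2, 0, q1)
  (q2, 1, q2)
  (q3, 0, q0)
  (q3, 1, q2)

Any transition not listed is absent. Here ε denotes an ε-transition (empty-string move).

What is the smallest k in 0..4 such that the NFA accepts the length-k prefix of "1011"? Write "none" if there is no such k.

2

Start in {q0}.
Read '1': q0→{q0, q1}; union {q0, q1}; ε-closure = {q0, q1, q3}.
Read '0': q0→∅, q1→{q2}, q3→{q0}; now {q0, q2}.
None of the earlier sets intersect F, but {q0, q2} does.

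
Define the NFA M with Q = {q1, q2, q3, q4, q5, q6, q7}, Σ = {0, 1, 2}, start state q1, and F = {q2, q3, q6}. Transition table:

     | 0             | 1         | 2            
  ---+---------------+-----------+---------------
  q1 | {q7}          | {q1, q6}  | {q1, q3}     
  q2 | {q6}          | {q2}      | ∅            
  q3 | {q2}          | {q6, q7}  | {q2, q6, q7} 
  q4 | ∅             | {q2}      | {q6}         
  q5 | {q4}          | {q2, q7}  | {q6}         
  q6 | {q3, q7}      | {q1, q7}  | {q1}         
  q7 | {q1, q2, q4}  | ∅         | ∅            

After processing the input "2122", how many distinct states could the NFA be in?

Start in {q1}.
Read '2': {q1} → {q1, q3}.
Read '1': {q1, q3} → {q1, q6, q7}.
Read '2': {q1, q6, q7} → {q1, q3}.
Read '2': {q1, q3} → {q1, q2, q3, q6, q7}.
That set has 5 states.

5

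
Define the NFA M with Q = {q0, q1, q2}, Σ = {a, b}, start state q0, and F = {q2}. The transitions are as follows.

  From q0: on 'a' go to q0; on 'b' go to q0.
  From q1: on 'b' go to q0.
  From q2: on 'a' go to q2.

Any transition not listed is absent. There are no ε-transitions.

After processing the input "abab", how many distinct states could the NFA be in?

Start in {q0}.
Read 'a': q0→{q0}; now {q0}.
Read 'b': q0→{q0}; now {q0}.
Read 'a': q0→{q0}; now {q0}.
Read 'b': q0→{q0}; now {q0}.
That set has 1 state.

1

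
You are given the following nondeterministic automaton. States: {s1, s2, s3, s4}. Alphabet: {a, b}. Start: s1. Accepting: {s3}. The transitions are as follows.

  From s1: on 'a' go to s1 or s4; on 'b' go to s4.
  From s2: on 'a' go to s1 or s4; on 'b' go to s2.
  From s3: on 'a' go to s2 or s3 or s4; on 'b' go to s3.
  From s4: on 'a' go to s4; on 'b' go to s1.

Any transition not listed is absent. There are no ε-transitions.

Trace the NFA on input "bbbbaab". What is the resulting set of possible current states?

{s1, s4}

Start in {s1}.
Read 'b': s1→{s4}; now {s4}.
Read 'b': s4→{s1}; now {s1}.
Read 'b': s1→{s4}; now {s4}.
Read 'b': s4→{s1}; now {s1}.
Read 'a': s1→{s1, s4}; now {s1, s4}.
Read 'a': s1→{s1, s4}, s4→{s4}; now {s1, s4}.
Read 'b': s1→{s4}, s4→{s1}; now {s1, s4}.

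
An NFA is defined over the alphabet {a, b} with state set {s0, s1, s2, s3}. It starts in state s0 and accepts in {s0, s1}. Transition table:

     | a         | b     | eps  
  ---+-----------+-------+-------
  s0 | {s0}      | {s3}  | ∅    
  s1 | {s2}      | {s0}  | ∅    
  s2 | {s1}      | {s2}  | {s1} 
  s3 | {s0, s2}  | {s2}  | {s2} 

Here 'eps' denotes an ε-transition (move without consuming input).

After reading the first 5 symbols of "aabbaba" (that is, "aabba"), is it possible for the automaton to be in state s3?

No

Start in {s0}.
Read 'a': {s0} → {s0}.
Read 'a': {s0} → {s0}.
Read 'b': {s0} → {s1, s2, s3}.
Read 'b': {s1, s2, s3} → {s0, s1, s2}.
Read 'a': {s0, s1, s2} → {s0, s1, s2}.
State s3 is not in {s0, s1, s2}.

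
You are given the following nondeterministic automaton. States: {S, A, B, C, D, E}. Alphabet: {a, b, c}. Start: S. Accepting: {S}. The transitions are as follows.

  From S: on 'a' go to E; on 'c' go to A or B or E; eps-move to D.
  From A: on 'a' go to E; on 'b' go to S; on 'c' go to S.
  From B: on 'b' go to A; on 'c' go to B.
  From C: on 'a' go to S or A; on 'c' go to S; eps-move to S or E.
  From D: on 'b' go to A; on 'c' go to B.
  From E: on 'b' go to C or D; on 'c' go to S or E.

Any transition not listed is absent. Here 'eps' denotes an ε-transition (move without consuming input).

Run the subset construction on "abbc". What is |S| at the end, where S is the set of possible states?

5

Start: ε-closure({S}) = {S, D}.
Read 'a': {S, D} → {E}.
Read 'b': {E} → {S, C, D, E}.
Read 'b': {S, C, D, E} → {S, A, C, D, E}.
Read 'c': {S, A, C, D, E} → {S, A, B, D, E}.
That set has 5 states.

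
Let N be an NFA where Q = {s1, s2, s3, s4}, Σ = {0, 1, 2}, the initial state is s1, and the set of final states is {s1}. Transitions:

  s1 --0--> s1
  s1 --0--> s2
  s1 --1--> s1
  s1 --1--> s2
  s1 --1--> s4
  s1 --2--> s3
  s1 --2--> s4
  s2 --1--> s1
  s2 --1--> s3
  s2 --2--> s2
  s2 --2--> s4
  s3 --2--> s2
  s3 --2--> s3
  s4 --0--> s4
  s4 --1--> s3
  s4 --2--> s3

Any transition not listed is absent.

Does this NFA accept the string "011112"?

Start in {s1}.
Read '0': {s1} → {s1, s2}.
Read '1': {s1, s2} → {s1, s2, s3, s4}.
Read '1': {s1, s2, s3, s4} → {s1, s2, s3, s4}.
Read '1': {s1, s2, s3, s4} → {s1, s2, s3, s4}.
Read '1': {s1, s2, s3, s4} → {s1, s2, s3, s4}.
Read '2': {s1, s2, s3, s4} → {s2, s3, s4}.
The final set {s2, s3, s4} contains no accepting state.

No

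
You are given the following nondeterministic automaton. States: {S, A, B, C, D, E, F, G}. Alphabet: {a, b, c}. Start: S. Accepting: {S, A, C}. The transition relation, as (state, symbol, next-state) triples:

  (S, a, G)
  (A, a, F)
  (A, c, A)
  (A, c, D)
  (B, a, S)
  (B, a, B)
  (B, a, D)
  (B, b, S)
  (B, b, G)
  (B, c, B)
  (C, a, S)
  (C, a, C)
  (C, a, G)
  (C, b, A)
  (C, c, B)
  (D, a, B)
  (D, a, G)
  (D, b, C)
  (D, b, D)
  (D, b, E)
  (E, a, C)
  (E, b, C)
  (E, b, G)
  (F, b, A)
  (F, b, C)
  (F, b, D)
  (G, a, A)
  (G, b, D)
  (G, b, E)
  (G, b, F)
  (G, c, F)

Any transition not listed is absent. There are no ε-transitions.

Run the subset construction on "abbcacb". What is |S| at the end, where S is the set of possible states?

5

Start in {S}.
Read 'a': S→{G}; now {G}.
Read 'b': G→{D, E, F}; now {D, E, F}.
Read 'b': D→{C, D, E}, E→{C, G}, F→{A, C, D}; now {A, C, D, E, G}.
Read 'c': A→{A, D}, C→{B}, D→∅, E→∅, G→{F}; now {A, B, D, F}.
Read 'a': A→{F}, B→{S, B, D}, D→{B, G}, F→∅; now {S, B, D, F, G}.
Read 'c': S→∅, B→{B}, D→∅, F→∅, G→{F}; now {B, F}.
Read 'b': B→{S, G}, F→{A, C, D}; now {S, A, C, D, G}.
That set has 5 states.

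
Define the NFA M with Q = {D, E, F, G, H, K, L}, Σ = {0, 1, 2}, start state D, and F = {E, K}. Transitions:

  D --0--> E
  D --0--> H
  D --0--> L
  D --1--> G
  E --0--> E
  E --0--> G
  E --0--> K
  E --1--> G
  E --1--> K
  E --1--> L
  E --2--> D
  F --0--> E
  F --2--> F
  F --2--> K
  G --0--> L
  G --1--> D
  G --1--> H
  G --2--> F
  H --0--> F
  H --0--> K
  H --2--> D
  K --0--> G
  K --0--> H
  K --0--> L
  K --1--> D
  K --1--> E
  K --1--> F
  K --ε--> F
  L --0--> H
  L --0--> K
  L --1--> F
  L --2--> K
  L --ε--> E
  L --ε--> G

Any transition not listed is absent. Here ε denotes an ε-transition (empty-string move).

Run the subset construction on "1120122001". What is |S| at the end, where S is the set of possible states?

7

Start in {D}.
Read '1': {D} → {G}.
Read '1': {G} → {D, H}.
Read '2': {D, H} → {D}.
Read '0': {D} → {E, G, H, L}.
Read '1': {E, G, H, L} → {D, E, F, G, H, K, L}.
Read '2': {D, E, F, G, H, K, L} → {D, F, K}.
Read '2': {D, F, K} → {F, K}.
Read '0': {F, K} → {E, G, H, L}.
Read '0': {E, G, H, L} → {E, F, G, H, K, L}.
Read '1': {E, F, G, H, K, L} → {D, E, F, G, H, K, L}.
That set has 7 states.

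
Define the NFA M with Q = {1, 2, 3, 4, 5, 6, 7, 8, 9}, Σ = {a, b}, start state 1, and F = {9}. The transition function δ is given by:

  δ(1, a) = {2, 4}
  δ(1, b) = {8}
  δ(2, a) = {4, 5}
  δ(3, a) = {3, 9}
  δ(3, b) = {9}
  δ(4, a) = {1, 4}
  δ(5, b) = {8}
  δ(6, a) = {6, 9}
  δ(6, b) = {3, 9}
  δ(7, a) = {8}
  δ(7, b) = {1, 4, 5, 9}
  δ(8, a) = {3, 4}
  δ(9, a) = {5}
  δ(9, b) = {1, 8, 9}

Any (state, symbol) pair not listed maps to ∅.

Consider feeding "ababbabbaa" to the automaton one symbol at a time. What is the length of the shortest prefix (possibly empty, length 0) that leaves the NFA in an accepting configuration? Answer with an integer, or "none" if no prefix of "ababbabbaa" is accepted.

none

Start in {1}.
Read 'a': {1} → {2, 4}.
Read 'b': {2, 4} → ∅.
The set is empty and remains empty for the remaining 8 symbols.
No reachable set along the way intersects F.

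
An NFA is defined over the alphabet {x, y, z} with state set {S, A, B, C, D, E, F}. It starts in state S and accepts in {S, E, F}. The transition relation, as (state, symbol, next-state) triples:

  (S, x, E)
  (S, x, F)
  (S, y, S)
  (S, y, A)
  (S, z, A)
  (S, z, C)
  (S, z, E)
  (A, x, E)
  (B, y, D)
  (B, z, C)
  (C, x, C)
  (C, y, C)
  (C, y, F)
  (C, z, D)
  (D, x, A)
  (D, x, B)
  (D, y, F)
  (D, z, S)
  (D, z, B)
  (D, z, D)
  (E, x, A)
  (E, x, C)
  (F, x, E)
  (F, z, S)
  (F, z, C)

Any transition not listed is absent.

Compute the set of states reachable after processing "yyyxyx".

Start in {S}.
Read 'y': {S} → {S, A}.
Read 'y': {S, A} → {S, A}.
Read 'y': {S, A} → {S, A}.
Read 'x': {S, A} → {E, F}.
Read 'y': {E, F} → ∅.
The set is empty and remains empty for the remaining 1 symbol.

∅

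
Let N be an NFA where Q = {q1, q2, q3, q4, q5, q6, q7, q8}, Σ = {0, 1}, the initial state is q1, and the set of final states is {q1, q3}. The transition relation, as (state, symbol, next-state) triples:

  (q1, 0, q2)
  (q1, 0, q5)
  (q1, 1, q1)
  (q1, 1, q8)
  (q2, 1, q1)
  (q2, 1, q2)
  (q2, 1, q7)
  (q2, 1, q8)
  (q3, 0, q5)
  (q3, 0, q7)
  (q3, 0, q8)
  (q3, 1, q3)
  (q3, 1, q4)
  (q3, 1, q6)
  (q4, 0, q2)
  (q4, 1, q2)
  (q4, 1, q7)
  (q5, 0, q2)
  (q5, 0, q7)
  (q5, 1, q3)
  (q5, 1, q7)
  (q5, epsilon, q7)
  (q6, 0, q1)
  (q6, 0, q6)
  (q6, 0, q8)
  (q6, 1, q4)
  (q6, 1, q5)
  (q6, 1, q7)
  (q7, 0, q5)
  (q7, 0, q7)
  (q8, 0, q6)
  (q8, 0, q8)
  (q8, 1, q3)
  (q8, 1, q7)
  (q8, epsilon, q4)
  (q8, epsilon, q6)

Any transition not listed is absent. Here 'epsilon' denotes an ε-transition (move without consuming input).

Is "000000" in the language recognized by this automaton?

No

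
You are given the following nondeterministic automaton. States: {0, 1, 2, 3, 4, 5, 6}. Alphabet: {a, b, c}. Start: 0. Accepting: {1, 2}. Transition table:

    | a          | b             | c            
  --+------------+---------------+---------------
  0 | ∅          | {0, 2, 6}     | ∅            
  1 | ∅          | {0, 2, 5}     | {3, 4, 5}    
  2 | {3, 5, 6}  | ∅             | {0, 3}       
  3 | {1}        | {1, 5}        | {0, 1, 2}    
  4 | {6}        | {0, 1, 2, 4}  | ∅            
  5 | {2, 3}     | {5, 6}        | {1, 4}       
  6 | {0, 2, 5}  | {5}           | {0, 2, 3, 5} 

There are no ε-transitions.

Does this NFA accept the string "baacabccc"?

Yes

Start in {0}.
Read 'b': {0} → {0, 2, 6}.
Read 'a': {0, 2, 6} → {0, 2, 3, 5, 6}.
Read 'a': {0, 2, 3, 5, 6} → {0, 1, 2, 3, 5, 6}.
Read 'c': {0, 1, 2, 3, 5, 6} → {0, 1, 2, 3, 4, 5}.
Read 'a': {0, 1, 2, 3, 4, 5} → {1, 2, 3, 5, 6}.
Read 'b': {1, 2, 3, 5, 6} → {0, 1, 2, 5, 6}.
Read 'c': {0, 1, 2, 5, 6} → {0, 1, 2, 3, 4, 5}.
Read 'c': {0, 1, 2, 3, 4, 5} → {0, 1, 2, 3, 4, 5}.
Read 'c': {0, 1, 2, 3, 4, 5} → {0, 1, 2, 3, 4, 5}.
The final set {0, 1, 2, 3, 4, 5} contains the accepting states 1, 2.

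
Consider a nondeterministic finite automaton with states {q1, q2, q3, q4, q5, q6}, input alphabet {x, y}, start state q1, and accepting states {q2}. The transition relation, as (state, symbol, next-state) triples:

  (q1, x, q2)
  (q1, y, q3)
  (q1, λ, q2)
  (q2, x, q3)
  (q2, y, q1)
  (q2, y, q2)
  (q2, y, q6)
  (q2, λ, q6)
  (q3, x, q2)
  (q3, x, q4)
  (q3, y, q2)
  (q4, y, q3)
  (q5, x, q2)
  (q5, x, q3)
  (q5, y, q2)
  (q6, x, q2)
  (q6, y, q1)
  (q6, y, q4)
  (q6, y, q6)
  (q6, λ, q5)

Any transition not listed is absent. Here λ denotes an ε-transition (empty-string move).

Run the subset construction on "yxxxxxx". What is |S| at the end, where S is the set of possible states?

5

Start: ε-closure({q1}) = {q1, q2, q5, q6}.
Read 'y': q1→{q3}, q2→{q1, q2, q6}, q5→{q2}, q6→{q1, q4, q6}; union {q1, q2, q3, q4, q6}; ε-closure = {q1, q2, q3, q4, q5, q6}.
Read 'x': q1→{q2}, q2→{q3}, q3→{q2, q4}, q4→∅, q5→{q2, q3}, q6→{q2}; union {q2, q3, q4}; ε-closure = {q2, q3, q4, q5, q6}.
Read 'x': q2→{q3}, q3→{q2, q4}, q4→∅, q5→{q2, q3}, q6→{q2}; union {q2, q3, q4}; ε-closure = {q2, q3, q4, q5, q6}.
Read 'x': q2→{q3}, q3→{q2, q4}, q4→∅, q5→{q2, q3}, q6→{q2}; union {q2, q3, q4}; ε-closure = {q2, q3, q4, q5, q6}.
Read 'x': q2→{q3}, q3→{q2, q4}, q4→∅, q5→{q2, q3}, q6→{q2}; union {q2, q3, q4}; ε-closure = {q2, q3, q4, q5, q6}.
Read 'x': q2→{q3}, q3→{q2, q4}, q4→∅, q5→{q2, q3}, q6→{q2}; union {q2, q3, q4}; ε-closure = {q2, q3, q4, q5, q6}.
Read 'x': q2→{q3}, q3→{q2, q4}, q4→∅, q5→{q2, q3}, q6→{q2}; union {q2, q3, q4}; ε-closure = {q2, q3, q4, q5, q6}.
That set has 5 states.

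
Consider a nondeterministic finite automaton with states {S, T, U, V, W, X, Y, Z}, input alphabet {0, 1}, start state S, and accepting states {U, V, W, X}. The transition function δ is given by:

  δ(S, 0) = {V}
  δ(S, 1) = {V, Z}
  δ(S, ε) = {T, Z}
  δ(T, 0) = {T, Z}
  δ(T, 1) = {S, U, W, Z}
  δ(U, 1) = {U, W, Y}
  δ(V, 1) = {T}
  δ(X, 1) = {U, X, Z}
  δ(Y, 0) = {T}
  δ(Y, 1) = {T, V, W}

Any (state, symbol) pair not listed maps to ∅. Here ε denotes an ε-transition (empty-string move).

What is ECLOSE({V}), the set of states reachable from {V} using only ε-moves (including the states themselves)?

Begin with {V}.
No ε-moves leave this set, so the closure equals the set itself.

{V}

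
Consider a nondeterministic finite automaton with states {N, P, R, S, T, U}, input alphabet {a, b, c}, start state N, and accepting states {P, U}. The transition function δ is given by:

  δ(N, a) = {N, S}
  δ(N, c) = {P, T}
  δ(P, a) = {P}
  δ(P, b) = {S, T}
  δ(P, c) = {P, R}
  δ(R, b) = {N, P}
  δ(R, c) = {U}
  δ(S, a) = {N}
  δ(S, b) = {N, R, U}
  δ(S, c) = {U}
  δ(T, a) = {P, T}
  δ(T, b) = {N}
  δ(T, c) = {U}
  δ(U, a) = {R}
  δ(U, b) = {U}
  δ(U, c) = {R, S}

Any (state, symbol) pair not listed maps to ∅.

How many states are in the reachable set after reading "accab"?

4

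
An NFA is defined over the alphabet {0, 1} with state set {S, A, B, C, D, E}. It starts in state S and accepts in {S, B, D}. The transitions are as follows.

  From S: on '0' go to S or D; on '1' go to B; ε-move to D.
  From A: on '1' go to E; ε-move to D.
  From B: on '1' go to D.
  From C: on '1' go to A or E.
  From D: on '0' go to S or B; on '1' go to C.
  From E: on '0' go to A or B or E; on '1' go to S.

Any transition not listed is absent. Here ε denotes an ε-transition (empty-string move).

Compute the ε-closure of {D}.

{D}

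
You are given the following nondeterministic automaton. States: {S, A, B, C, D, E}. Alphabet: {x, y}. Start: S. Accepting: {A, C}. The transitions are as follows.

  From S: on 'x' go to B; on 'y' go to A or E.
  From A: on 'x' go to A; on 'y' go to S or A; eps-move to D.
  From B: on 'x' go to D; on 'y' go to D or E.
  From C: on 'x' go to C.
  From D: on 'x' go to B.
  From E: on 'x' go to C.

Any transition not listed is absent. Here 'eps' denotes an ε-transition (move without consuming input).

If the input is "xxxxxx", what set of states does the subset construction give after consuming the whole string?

{D}

Start in {S}.
Read 'x': S→{B}; now {B}.
Read 'x': B→{D}; now {D}.
Read 'x': D→{B}; now {B}.
Read 'x': B→{D}; now {D}.
Read 'x': D→{B}; now {B}.
Read 'x': B→{D}; now {D}.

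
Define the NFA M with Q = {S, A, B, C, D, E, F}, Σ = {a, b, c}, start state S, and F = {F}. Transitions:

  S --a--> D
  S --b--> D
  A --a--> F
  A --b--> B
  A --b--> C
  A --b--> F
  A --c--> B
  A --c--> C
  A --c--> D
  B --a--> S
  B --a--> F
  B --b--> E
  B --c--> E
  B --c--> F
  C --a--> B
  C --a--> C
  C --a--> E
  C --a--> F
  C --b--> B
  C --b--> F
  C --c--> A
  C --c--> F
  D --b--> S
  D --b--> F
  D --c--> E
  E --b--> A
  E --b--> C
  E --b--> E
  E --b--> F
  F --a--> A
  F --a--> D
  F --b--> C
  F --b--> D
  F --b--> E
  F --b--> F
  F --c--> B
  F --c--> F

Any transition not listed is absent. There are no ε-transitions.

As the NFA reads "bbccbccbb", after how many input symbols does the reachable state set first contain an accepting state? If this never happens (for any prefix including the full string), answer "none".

2

Start in {S}.
Read 'b': {S} → {D}.
Read 'b': {D} → {S, F}.
None of the earlier sets intersect F, but {S, F} does.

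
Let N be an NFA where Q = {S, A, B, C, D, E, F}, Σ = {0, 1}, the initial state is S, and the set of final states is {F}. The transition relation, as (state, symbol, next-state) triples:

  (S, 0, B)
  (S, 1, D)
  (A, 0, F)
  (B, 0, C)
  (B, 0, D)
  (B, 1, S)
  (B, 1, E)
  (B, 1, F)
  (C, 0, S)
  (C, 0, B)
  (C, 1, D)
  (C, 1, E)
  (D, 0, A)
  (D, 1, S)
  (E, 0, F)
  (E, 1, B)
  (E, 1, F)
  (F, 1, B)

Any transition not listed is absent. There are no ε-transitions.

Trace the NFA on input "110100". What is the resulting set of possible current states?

{C, D}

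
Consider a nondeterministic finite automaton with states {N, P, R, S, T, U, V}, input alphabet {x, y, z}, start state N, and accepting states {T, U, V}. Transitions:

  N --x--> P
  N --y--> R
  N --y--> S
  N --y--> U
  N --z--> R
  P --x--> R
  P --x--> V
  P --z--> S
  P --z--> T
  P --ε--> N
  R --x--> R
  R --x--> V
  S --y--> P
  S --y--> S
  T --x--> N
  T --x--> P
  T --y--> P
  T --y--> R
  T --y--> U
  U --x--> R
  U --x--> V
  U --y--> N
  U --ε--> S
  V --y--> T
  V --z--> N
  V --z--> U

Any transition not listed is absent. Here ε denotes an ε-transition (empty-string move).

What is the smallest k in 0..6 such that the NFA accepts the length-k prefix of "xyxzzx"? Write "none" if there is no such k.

2

Start in {N}.
Read 'x': {N} → {N, P}.
Read 'y': {N, P} → {R, S, U}.
None of the earlier sets intersect F, but {R, S, U} does.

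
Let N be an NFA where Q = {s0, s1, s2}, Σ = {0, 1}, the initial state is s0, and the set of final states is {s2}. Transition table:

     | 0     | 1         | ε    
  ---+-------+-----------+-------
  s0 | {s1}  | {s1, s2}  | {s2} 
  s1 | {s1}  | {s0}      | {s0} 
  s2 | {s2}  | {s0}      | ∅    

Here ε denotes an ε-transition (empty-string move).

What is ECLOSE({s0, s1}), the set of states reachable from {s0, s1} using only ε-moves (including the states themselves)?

Begin with {s0, s1}.
ε-move s0 → s2; add s2.

{s0, s1, s2}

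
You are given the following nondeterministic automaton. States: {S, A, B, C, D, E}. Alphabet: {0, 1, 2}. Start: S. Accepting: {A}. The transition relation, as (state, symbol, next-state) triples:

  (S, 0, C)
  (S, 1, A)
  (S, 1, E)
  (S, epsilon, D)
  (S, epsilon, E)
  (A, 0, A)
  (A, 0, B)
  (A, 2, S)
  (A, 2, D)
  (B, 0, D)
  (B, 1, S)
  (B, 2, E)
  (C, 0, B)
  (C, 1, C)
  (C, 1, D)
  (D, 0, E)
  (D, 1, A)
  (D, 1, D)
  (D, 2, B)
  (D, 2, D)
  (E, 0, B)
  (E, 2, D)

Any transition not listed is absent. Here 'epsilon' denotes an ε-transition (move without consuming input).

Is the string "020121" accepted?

Yes

Start: ε-closure({S}) = {S, D, E}.
Read '0': {S, D, E} → {B, C, E}.
Read '2': {B, C, E} → {D, E}.
Read '0': {D, E} → {B, E}.
Read '1': {B, E} → {S, D, E}.
Read '2': {S, D, E} → {B, D}.
Read '1': {B, D} → {S, A, D, E}.
The final set {S, A, D, E} contains the accepting state A.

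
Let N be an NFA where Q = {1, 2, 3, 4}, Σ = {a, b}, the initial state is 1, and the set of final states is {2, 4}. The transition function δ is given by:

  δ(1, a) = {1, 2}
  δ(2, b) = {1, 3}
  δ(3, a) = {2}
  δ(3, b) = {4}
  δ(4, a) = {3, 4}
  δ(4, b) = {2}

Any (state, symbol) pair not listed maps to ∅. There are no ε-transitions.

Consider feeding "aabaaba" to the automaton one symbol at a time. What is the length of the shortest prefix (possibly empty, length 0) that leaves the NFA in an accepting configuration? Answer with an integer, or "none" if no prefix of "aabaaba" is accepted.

Start in {1}.
Read 'a': 1→{1, 2}; now {1, 2}.
None of the earlier sets intersect F, but {1, 2} does.

1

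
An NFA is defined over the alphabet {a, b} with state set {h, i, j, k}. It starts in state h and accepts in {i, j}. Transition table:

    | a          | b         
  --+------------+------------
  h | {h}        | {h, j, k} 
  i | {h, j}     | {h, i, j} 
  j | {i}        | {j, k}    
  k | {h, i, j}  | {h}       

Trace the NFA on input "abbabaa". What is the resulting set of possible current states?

{h, i, j}

Start in {h}.
Read 'a': {h} → {h}.
Read 'b': {h} → {h, j, k}.
Read 'b': {h, j, k} → {h, j, k}.
Read 'a': {h, j, k} → {h, i, j}.
Read 'b': {h, i, j} → {h, i, j, k}.
Read 'a': {h, i, j, k} → {h, i, j}.
Read 'a': {h, i, j} → {h, i, j}.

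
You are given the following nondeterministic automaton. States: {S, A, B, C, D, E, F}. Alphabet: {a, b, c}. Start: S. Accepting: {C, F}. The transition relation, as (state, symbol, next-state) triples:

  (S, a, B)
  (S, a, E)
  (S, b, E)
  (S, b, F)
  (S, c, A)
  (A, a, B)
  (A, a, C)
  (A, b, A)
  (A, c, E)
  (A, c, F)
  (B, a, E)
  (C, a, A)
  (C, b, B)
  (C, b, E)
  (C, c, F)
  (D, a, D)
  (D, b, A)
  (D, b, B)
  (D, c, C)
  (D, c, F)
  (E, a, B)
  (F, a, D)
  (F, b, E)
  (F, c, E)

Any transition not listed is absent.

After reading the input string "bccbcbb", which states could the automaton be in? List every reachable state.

Start in {S}.
Read 'b': {S} → {E, F}.
Read 'c': {E, F} → {E}.
Read 'c': {E} → ∅.
The set is empty and remains empty for the remaining 4 symbols.

∅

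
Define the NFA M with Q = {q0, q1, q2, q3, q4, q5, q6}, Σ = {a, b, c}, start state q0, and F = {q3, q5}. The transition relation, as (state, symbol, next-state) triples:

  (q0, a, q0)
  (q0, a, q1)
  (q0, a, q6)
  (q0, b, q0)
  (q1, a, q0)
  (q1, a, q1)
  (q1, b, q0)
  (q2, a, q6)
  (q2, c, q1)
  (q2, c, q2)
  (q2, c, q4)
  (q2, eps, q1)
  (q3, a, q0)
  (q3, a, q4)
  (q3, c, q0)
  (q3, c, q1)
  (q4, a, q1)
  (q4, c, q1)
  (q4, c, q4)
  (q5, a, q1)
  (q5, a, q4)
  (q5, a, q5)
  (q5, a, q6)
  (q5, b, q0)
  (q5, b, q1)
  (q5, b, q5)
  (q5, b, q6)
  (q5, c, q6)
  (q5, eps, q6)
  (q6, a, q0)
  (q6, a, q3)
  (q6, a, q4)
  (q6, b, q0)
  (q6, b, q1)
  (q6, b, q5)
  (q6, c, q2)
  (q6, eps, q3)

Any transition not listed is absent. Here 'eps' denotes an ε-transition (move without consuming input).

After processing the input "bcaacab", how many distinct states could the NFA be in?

0

Start in {q0}.
Read 'b': {q0} → {q0}.
Read 'c': {q0} → ∅.
The set is empty and remains empty for the remaining 5 symbols.
That set has 0 states.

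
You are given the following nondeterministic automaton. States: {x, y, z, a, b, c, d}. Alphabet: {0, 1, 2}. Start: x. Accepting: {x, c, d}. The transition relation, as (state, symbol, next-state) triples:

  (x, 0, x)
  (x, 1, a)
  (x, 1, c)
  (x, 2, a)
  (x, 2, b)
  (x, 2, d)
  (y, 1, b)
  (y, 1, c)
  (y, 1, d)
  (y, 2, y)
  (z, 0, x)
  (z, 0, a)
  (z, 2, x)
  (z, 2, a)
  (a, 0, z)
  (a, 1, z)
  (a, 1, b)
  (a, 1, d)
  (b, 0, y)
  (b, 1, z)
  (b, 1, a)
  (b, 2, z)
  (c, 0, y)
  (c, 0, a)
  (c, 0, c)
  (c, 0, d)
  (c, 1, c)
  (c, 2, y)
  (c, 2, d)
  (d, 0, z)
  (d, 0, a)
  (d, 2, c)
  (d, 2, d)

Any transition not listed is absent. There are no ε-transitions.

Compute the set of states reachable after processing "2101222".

Start in {x}.
Read '2': x→{a, b, d}; now {a, b, d}.
Read '1': a→{z, b, d}, b→{z, a}, d→∅; now {z, a, b, d}.
Read '0': z→{x, a}, a→{z}, b→{y}, d→{z, a}; now {x, y, z, a}.
Read '1': x→{a, c}, y→{b, c, d}, z→∅, a→{z, b, d}; now {z, a, b, c, d}.
Read '2': z→{x, a}, a→∅, b→{z}, c→{y, d}, d→{c, d}; now {x, y, z, a, c, d}.
Read '2': x→{a, b, d}, y→{y}, z→{x, a}, a→∅, c→{y, d}, d→{c, d}; now {x, y, a, b, c, d}.
Read '2': x→{a, b, d}, y→{y}, a→∅, b→{z}, c→{y, d}, d→{c, d}; now {y, z, a, b, c, d}.

{y, z, a, b, c, d}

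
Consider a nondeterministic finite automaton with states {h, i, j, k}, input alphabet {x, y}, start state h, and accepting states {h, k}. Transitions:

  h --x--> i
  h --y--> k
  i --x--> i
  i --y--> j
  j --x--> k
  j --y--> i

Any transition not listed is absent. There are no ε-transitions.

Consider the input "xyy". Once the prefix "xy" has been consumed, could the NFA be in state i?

Start in {h}.
Read 'x': h→{i}; now {i}.
Read 'y': i→{j}; now {j}.
State i is not in {j}.

No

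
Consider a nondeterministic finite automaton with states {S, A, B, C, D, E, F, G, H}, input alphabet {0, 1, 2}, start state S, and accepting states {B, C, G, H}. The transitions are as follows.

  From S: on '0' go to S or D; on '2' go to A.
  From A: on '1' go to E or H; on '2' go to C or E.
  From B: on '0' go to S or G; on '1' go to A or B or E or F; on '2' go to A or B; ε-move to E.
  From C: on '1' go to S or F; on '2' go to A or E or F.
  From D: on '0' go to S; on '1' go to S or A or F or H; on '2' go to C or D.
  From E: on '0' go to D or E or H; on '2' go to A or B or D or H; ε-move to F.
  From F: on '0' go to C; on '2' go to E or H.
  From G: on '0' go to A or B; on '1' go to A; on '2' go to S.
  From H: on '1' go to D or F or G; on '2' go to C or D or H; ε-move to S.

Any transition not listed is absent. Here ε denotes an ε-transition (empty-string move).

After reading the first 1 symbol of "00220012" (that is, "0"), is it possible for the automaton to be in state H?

No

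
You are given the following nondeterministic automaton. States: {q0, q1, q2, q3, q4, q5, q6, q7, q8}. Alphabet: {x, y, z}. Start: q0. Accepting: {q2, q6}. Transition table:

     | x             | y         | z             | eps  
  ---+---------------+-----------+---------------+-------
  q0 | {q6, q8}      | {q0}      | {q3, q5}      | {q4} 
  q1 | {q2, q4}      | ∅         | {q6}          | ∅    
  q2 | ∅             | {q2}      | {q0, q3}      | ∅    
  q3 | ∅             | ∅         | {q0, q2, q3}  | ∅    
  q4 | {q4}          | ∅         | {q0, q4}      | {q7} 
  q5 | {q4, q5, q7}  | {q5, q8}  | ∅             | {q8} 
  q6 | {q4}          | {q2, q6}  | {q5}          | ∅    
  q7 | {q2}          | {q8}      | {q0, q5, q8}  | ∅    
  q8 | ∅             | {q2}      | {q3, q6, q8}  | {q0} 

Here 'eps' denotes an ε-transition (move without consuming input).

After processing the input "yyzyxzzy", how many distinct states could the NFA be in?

Start: ε-closure({q0}) = {q0, q4, q7}.
Read 'y': q0→{q0}, q4→∅, q7→{q8}; union {q0, q8}; ε-closure = {q0, q4, q7, q8}.
Read 'y': q0→{q0}, q4→∅, q7→{q8}, q8→{q2}; union {q0, q2, q8}; ε-closure = {q0, q2, q4, q7, q8}.
Read 'z': q0→{q3, q5}, q2→{q0, q3}, q4→{q0, q4}, q7→{q0, q5, q8}, q8→{q3, q6, q8}; union {q0, q3, q4, q5, q6, q8}; ε-closure = {q0, q3, q4, q5, q6, q7, q8}.
Read 'y': q0→{q0}, q3→∅, q4→∅, q5→{q5, q8}, q6→{q2, q6}, q7→{q8}, q8→{q2}; union {q0, q2, q5, q6, q8}; ε-closure = {q0, q2, q4, q5, q6, q7, q8}.
Read 'x': q0→{q6, q8}, q2→∅, q4→{q4}, q5→{q4, q5, q7}, q6→{q4}, q7→{q2}, q8→∅; union {q2, q4, q5, q6, q7, q8}; ε-closure = {q0, q2, q4, q5, q6, q7, q8}.
Read 'z': q0→{q3, q5}, q2→{q0, q3}, q4→{q0, q4}, q5→∅, q6→{q5}, q7→{q0, q5, q8}, q8→{q3, q6, q8}; union {q0, q3, q4, q5, q6, q8}; ε-closure = {q0, q3, q4, q5, q6, q7, q8}.
Read 'z': q0→{q3, q5}, q3→{q0, q2, q3}, q4→{q0, q4}, q5→∅, q6→{q5}, q7→{q0, q5, q8}, q8→{q3, q6, q8}; union {q0, q2, q3, q4, q5, q6, q8}; ε-closure = {q0, q2, q3, q4, q5, q6, q7, q8}.
Read 'y': q0→{q0}, q2→{q2}, q3→∅, q4→∅, q5→{q5, q8}, q6→{q2, q6}, q7→{q8}, q8→{q2}; union {q0, q2, q5, q6, q8}; ε-closure = {q0, q2, q4, q5, q6, q7, q8}.
That set has 7 states.

7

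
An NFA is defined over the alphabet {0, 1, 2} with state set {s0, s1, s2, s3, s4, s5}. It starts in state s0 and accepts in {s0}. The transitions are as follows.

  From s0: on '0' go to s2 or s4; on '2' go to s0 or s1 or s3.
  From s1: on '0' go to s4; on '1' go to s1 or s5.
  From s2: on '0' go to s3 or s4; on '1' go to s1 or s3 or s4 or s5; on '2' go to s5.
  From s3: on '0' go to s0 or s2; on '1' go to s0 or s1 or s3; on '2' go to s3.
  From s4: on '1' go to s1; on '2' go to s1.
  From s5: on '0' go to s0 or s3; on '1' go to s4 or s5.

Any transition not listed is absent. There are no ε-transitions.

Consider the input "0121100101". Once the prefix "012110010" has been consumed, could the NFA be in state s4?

Yes

Start in {s0}.
Read '0': s0→{s2, s4}; now {s2, s4}.
Read '1': s2→{s1, s3, s4, s5}, s4→{s1}; now {s1, s3, s4, s5}.
Read '2': s1→∅, s3→{s3}, s4→{s1}, s5→∅; now {s1, s3}.
Read '1': s1→{s1, s5}, s3→{s0, s1, s3}; now {s0, s1, s3, s5}.
Read '1': s0→∅, s1→{s1, s5}, s3→{s0, s1, s3}, s5→{s4, s5}; now {s0, s1, s3, s4, s5}.
Read '0': s0→{s2, s4}, s1→{s4}, s3→{s0, s2}, s4→∅, s5→{s0, s3}; now {s0, s2, s3, s4}.
Read '0': s0→{s2, s4}, s2→{s3, s4}, s3→{s0, s2}, s4→∅; now {s0, s2, s3, s4}.
Read '1': s0→∅, s2→{s1, s3, s4, s5}, s3→{s0, s1, s3}, s4→{s1}; now {s0, s1, s3, s4, s5}.
Read '0': s0→{s2, s4}, s1→{s4}, s3→{s0, s2}, s4→∅, s5→{s0, s3}; now {s0, s2, s3, s4}.
State s4 is in {s0, s2, s3, s4}.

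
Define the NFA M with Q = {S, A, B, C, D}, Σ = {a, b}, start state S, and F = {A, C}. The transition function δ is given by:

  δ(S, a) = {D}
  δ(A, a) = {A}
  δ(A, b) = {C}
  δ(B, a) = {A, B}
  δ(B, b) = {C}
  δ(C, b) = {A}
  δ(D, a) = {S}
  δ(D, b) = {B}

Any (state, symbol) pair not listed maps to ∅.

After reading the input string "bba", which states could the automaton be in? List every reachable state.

∅

Start in {S}.
Read 'b': S→∅; now ∅.
The set is empty and remains empty for the remaining 2 symbols.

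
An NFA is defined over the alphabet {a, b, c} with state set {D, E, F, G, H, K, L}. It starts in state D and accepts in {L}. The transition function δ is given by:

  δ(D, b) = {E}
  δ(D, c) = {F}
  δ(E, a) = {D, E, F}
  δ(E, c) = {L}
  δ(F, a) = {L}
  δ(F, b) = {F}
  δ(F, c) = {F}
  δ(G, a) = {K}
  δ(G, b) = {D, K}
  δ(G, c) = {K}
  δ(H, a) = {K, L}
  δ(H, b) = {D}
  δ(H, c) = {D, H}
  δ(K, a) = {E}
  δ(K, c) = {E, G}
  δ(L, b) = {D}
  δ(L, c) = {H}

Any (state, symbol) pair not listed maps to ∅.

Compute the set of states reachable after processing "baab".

{D, E, F}

Start in {D}.
Read 'b': {D} → {E}.
Read 'a': {E} → {D, E, F}.
Read 'a': {D, E, F} → {D, E, F, L}.
Read 'b': {D, E, F, L} → {D, E, F}.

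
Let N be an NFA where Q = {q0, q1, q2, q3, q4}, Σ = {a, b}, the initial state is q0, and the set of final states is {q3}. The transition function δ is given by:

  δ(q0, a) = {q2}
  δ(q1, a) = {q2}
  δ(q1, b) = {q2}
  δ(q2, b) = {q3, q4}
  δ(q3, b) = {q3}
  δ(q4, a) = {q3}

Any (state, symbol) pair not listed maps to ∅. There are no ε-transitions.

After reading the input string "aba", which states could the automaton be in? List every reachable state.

Start in {q0}.
Read 'a': q0→{q2}; now {q2}.
Read 'b': q2→{q3, q4}; now {q3, q4}.
Read 'a': q3→∅, q4→{q3}; now {q3}.

{q3}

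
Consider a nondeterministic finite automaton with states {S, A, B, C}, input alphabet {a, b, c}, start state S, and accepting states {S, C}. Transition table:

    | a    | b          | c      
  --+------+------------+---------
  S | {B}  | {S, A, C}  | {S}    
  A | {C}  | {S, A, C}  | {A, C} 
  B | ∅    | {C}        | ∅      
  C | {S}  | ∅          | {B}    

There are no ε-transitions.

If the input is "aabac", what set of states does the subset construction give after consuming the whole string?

∅

Start in {S}.
Read 'a': S→{B}; now {B}.
Read 'a': B→∅; now ∅.
The set is empty and remains empty for the remaining 3 symbols.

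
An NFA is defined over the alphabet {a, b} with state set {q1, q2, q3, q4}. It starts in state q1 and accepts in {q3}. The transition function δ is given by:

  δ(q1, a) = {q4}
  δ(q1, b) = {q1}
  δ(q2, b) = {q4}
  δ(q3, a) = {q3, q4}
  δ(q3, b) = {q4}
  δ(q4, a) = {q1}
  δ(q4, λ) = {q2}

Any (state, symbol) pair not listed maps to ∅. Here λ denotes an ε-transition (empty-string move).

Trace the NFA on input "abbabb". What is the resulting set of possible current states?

Start in {q1}.
Read 'a': q1→{q4}; union {q4}; ε-closure = {q2, q4}.
Read 'b': q2→{q4}, q4→∅; union {q4}; ε-closure = {q2, q4}.
Read 'b': q2→{q4}, q4→∅; union {q4}; ε-closure = {q2, q4}.
Read 'a': q2→∅, q4→{q1}; now {q1}.
Read 'b': q1→{q1}; now {q1}.
Read 'b': q1→{q1}; now {q1}.

{q1}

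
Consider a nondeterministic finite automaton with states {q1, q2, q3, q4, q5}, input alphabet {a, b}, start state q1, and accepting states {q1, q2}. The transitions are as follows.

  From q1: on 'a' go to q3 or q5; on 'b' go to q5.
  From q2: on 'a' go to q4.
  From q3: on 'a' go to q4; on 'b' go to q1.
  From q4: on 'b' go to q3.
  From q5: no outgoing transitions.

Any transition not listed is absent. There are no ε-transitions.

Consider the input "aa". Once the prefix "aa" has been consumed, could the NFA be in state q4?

Start in {q1}.
Read 'a': {q1} → {q3, q5}.
Read 'a': {q3, q5} → {q4}.
State q4 is in {q4}.

Yes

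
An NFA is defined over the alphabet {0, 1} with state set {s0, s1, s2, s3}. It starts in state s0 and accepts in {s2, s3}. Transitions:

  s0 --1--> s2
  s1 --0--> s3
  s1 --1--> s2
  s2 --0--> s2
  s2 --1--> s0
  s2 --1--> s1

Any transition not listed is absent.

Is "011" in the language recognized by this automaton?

Start in {s0}.
Read '0': s0→∅; now ∅.
The set is empty and remains empty for the remaining 2 symbols.
The final set ∅ contains no accepting state.

No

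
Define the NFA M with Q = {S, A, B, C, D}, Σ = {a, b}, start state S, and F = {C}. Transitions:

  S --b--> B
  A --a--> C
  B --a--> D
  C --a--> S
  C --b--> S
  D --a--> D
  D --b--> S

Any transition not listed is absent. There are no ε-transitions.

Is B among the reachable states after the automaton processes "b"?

Yes

Start in {S}.
Read 'b': {S} → {B}.
State B is in {B}.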